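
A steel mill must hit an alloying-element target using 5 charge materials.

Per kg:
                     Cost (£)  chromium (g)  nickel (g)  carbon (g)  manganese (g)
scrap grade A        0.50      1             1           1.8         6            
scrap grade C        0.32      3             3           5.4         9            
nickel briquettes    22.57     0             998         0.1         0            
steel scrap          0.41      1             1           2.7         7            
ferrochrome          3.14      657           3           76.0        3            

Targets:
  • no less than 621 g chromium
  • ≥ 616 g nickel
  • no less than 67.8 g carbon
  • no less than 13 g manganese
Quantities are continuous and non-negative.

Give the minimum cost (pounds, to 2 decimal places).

Let x1 = kg of scrap grade A, x2 = kg of scrap grade C, x3 = kg of nickel briquettes, x4 = kg of steel scrap, x5 = kg of ferrochrome.
Minimise 0.5x1 + 0.32x2 + 22.57x3 + 0.41x4 + 3.14x5 subject to:
  1x1 + 3x2 + 1x4 + 657x5 ≥ 621   (chromium)
  1x1 + 3x2 + 998x3 + 1x4 + 3x5 ≥ 616   (nickel)
  1.8x1 + 5.4x2 + 0.1x3 + 2.7x4 + 76x5 ≥ 67.8   (carbon)
  6x1 + 9x2 + 7x4 + 3x5 ≥ 13   (manganese)
  x1, x2, x3, x4, x5 ≥ 0.
The optimal basis is {scrap grade C, nickel briquettes, ferrochrome}; scrap grade A, steel scrap drop out. Binding constraints: chromium, nickel, manganese.
That vertex is x2 = 1.131, x3 = 0.611, x5 = 0.94.
Cost = 0.32·1.131 + 22.57·0.611 + 3.14·0.94 = 17.1038.

£17.10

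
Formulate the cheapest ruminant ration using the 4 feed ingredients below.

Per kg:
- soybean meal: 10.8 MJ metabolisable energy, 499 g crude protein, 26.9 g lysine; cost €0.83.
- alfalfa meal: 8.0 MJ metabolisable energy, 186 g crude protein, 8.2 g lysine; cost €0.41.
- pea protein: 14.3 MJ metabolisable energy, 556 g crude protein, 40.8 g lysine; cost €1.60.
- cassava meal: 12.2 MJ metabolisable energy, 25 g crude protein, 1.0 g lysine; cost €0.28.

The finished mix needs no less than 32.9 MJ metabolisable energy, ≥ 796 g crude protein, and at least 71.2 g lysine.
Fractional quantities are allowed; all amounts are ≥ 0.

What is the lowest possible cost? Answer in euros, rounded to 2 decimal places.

Let x1 = kg of soybean meal, x2 = kg of alfalfa meal, x3 = kg of pea protein, x4 = kg of cassava meal.
min 0.83x1 + 0.41x2 + 1.6x3 + 0.28x4 with:
  10.8x1 + 8x2 + 14.3x3 + 12.2x4 ≥ 32.9   (metabolisable energy)
  499x1 + 186x2 + 556x3 + 25x4 ≥ 796   (crude protein)
  26.9x1 + 8.2x2 + 40.8x3 + 1x4 ≥ 71.2   (lysine)
  x1, x2, x3, x4 ≥ 0.
The minimum-cost mix takes nothing from alfalfa meal, pea protein — only soybean meal, cassava meal. The metabolisable energy and lysine requirements are met with equality.
That vertex is x1 = 2.633, x4 = 0.3657.
Total cost: 0.83·2.633 + 0.28·0.3657 = 2.2878.

€2.29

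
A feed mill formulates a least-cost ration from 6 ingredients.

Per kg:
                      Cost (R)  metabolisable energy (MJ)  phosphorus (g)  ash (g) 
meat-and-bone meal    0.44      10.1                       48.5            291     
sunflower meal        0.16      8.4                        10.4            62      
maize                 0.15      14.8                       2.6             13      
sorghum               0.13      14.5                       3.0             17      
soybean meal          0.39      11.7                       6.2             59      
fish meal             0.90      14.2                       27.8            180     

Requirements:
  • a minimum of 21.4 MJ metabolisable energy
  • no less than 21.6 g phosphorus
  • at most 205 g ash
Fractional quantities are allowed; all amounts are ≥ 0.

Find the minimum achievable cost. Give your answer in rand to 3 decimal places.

This is a linear program. Let x1 = kg of meat-and-bone meal, x2 = kg of sunflower meal, x3 = kg of maize, x4 = kg of sorghum, x5 = kg of soybean meal, x6 = kg of fish meal.
Minimize 0.44x1 + 0.16x2 + 0.15x3 + 0.13x4 + 0.39x5 + 0.9x6 with:
  10.1x1 + 8.4x2 + 14.8x3 + 14.5x4 + 11.7x5 + 14.2x6 ≥ 21.4   (metabolisable energy)
  48.5x1 + 10.4x2 + 2.6x3 + 3x4 + 6.2x5 + 27.8x6 ≥ 21.6   (phosphorus)
  291x1 + 62x2 + 13x3 + 17x4 + 59x5 + 180x6 ≤ 205   (ash)
  x1, x2, x3, x4, x5, x6 ≥ 0.
The minimum-cost mix takes nothing from sunflower meal, maize, soybean meal, fish meal — only meat-and-bone meal, sorghum. The metabolisable energy and phosphorus requirements are met with equality.
Solving gives x1 = 0.37, x4 = 1.218.
Hence cost = 0.44·0.37 + 0.13·1.218 = R0.32114.

R0.321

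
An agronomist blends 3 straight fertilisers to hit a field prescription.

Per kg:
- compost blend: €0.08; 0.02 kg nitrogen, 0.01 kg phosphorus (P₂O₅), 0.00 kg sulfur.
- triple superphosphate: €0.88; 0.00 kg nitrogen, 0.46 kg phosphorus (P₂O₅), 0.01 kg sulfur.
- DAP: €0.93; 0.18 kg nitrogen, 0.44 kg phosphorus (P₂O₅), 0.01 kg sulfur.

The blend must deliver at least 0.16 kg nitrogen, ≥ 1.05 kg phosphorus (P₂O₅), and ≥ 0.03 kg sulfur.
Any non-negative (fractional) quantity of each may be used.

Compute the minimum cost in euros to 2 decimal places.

Set it up as a linear program. Let x1 = kg of compost blend, x2 = kg of triple superphosphate, x3 = kg of DAP.
min 0.08x1 + 0.88x2 + 0.93x3 with:
  0.02x1 + 0.18x3 ≥ 0.16   (nitrogen)
  0.01x1 + 0.46x2 + 0.44x3 ≥ 1.05   (phosphorus (P₂O₅))
  0.01x2 + 0.01x3 ≥ 0.03   (sulfur)
  x1, x2, x3 ≥ 0.
At the optimum only triple superphosphate, DAP are positive (compost blend = 0). The nitrogen and sulfur requirements are met with equality.
So triple superphosphate = 2.111 kg, DAP = 0.8889 kg.
Cost = 0.88·2.111 + 0.93·0.8889 = 2.6844.

€2.68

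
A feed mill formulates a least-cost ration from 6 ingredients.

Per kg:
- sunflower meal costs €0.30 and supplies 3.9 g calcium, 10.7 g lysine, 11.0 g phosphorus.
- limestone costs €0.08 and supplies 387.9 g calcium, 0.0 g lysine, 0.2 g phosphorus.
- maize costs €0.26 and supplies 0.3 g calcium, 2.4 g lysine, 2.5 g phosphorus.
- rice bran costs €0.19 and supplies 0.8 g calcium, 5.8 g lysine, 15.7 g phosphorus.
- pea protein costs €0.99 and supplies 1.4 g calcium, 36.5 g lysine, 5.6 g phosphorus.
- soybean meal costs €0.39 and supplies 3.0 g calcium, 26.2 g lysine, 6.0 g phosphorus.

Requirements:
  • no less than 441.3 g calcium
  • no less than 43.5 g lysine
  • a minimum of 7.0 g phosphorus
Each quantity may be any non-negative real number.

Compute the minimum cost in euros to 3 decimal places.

Let x1 = kg of sunflower meal, x2 = kg of limestone, x3 = kg of maize, x4 = kg of rice bran, x5 = kg of pea protein, x6 = kg of soybean meal.
Minimize 0.3x1 + 0.08x2 + 0.26x3 + 0.19x4 + 0.99x5 + 0.39x6 with:
  3.9x1 + 387.9x2 + 0.3x3 + 0.8x4 + 1.4x5 + 3x6 ≥ 441.3   (calcium)
  10.7x1 + 2.4x3 + 5.8x4 + 36.5x5 + 26.2x6 ≥ 43.5   (lysine)
  11x1 + 0.2x2 + 2.5x3 + 15.7x4 + 5.6x5 + 6x6 ≥ 7   (phosphorus)
  x1, x2, x3, x4, x5, x6 ≥ 0.
The optimal basis is {limestone, soybean meal}; sunflower meal, maize, rice bran, pea protein drop out. Binding constraints: calcium and lysine.
So limestone = 1.1248 kg, soybean meal = 1.6603 kg.
Cost = 0.08·1.1248 + 0.39·1.6603 = 0.737501.

€0.738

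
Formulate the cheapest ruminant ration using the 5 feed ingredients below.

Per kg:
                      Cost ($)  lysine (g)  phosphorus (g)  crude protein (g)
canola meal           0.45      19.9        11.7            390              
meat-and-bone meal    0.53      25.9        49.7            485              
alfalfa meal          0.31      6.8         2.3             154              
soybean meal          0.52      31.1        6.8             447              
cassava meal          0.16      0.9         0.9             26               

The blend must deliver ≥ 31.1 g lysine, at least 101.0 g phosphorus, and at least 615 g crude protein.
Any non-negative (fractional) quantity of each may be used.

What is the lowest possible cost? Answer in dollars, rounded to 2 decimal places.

$1.08

Let x1 = kg of canola meal, x2 = kg of meat-and-bone meal, x3 = kg of alfalfa meal, x4 = kg of soybean meal, x5 = kg of cassava meal.
Minimise 0.45x1 + 0.53x2 + 0.31x3 + 0.52x4 + 0.16x5 with:
  19.9x1 + 25.9x2 + 6.8x3 + 31.1x4 + 0.9x5 ≥ 31.1   (lysine)
  11.7x1 + 49.7x2 + 2.3x3 + 6.8x4 + 0.9x5 ≥ 101   (phosphorus)
  390x1 + 485x2 + 154x3 + 447x4 + 26x5 ≥ 615   (crude protein)
  x1, x2, x3, x4, x5 ≥ 0.
The cheapest feasible vertex uses only meat-and-bone meal; canola meal, alfalfa meal, soybean meal, cassava meal are not used. Binding constraint: phosphorus.
Optimal quantities: meat-and-bone meal = 2.032 kg.
Total cost: 0.53·2.032 = 1.0770.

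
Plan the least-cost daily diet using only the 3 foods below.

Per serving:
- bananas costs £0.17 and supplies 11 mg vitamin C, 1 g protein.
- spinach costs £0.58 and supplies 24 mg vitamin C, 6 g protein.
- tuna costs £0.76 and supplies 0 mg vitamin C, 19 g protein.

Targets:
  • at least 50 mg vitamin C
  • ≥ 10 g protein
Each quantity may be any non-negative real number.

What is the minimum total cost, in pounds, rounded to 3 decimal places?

£0.991

Let x1 = servings of bananas, x2 = servings of spinach, x3 = servings of tuna.
Minimize 0.17x1 + 0.58x2 + 0.76x3 with:
  11x1 + 24x2 ≥ 50   (vitamin C)
  1x1 + 6x2 + 19x3 ≥ 10   (protein)
  x1, x2, x3 ≥ 0.
The minimum-cost mix takes nothing from spinach — only bananas, tuna. Binding constraints: vitamin C and protein.
So bananas = 4.545 servings, tuna = 0.2871 servings.
Total cost: 0.17·4.545 + 0.76·0.2871 = 0.99085.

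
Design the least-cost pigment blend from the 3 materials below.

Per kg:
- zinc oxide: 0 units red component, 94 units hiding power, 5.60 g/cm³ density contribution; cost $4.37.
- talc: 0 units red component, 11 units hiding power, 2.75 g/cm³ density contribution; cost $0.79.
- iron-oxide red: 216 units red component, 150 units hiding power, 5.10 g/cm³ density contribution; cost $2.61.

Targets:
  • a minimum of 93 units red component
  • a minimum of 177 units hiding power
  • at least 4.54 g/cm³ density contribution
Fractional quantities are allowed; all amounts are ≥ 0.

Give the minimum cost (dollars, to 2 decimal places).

Let x1 = kg of zinc oxide, x2 = kg of talc, x3 = kg of iron-oxide red.
min 4.37x1 + 0.79x2 + 2.61x3 s.t.:
  216x3 ≥ 93   (red component)
  94x1 + 11x2 + 150x3 ≥ 177   (hiding power)
  5.6x1 + 2.75x2 + 5.1x3 ≥ 4.54   (density contribution)
  x1, x2, x3 ≥ 0.
The minimum-cost mix takes nothing from zinc oxide, talc — only iron-oxide red. There the hiding power constraint is tight.
That vertex is x3 = 1.18.
Cost = 2.61·1.18 = 3.0798.

$3.08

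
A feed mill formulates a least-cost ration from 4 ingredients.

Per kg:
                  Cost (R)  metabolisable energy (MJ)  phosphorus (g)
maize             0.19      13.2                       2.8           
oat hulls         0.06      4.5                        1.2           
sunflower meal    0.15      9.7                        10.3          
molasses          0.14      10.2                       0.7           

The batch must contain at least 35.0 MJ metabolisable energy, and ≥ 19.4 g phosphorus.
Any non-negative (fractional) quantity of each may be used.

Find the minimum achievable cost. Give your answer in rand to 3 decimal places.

Let x1 = kg of maize, x2 = kg of oat hulls, x3 = kg of sunflower meal, x4 = kg of molasses.
Minimize 0.19x1 + 0.06x2 + 0.15x3 + 0.14x4 s.t.:
  13.2x1 + 4.5x2 + 9.7x3 + 10.2x4 ≥ 35   (metabolisable energy)
  2.8x1 + 1.2x2 + 10.3x3 + 0.7x4 ≥ 19.4   (phosphorus)
  x1, x2, x3, x4 ≥ 0.
At the optimum only oat hulls, sunflower meal are positive (maize, molasses = 0). Binding constraints: metabolisable energy and phosphorus.
So oat hulls = 4.965 kg, sunflower meal = 1.305 kg.
Objective = 0.06·4.965 + 0.15·1.305 = 0.49365.

R0.494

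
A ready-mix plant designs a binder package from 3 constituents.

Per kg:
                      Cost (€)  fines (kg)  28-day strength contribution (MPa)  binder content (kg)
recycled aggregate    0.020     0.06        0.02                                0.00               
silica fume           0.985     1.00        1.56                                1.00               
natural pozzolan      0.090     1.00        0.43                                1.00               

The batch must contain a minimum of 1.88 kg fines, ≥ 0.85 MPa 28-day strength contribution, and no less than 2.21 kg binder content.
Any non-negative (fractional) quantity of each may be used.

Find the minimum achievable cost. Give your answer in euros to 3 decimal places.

Let x1 = kg of recycled aggregate, x2 = kg of silica fume, x3 = kg of natural pozzolan.
Minimize 0.02x1 + 0.985x2 + 0.09x3 subject to:
  0.06x1 + 1x2 + 1x3 ≥ 1.88   (fines)
  0.02x1 + 1.56x2 + 0.43x3 ≥ 0.85   (28-day strength contribution)
  1x2 + 1x3 ≥ 2.21   (binder content)
  x1, x2, x3 ≥ 0.
The cheapest feasible vertex uses only natural pozzolan; recycled aggregate, silica fume are not used. The binder content requirement is met with equality.
Solving gives x3 = 2.21.
Cost = 0.09·2.21 = 0.19890.

€0.199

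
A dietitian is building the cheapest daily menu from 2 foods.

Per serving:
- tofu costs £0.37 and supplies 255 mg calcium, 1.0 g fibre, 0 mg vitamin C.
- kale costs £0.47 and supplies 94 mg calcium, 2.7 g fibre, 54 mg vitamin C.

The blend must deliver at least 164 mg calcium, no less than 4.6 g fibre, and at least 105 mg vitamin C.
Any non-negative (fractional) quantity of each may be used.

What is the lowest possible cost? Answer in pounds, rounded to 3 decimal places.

£0.914

Set it up as a linear program. Let x1 = servings of tofu, x2 = servings of kale.
Minimize 0.37x1 + 0.47x2 subject to:
  255x1 + 94x2 ≥ 164   (calcium)
  1x1 + 2.7x2 ≥ 4.6   (fibre)
  54x2 ≥ 105   (vitamin C)
  x1, x2 ≥ 0.
The minimum-cost mix takes nothing from tofu — only kale. The vitamin C requirement is met with equality.
So kale = 1.944 servings.
Hence cost = 0.47·1.944 = £0.91368.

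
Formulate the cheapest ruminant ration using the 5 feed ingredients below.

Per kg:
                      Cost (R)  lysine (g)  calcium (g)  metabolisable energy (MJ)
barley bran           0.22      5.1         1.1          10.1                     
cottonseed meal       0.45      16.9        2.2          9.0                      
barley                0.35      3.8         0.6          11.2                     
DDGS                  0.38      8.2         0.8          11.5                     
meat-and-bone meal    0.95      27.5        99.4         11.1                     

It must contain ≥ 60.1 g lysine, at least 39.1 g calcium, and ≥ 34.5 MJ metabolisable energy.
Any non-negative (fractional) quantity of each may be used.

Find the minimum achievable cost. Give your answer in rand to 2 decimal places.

This is a linear program. Let x1 = kg of barley bran, x2 = kg of cottonseed meal, x3 = kg of barley, x4 = kg of DDGS, x5 = kg of meat-and-bone meal.
min 0.22x1 + 0.45x2 + 0.35x3 + 0.38x4 + 0.95x5 with:
  5.1x1 + 16.9x2 + 3.8x3 + 8.2x4 + 27.5x5 ≥ 60.1   (lysine)
  1.1x1 + 2.2x2 + 0.6x3 + 0.8x4 + 99.4x5 ≥ 39.1   (calcium)
  10.1x1 + 9x2 + 11.2x3 + 11.5x4 + 11.1x5 ≥ 34.5   (metabolisable energy)
  x1, x2, x3, x4, x5 ≥ 0.
The minimum-cost mix takes nothing from barley, DDGS — only barley bran, cottonseed meal, meat-and-bone meal. The lysine, calcium, metabolisable energy requirements are met with equality.
Optimal quantities: barley bran = 0.4934 kg, cottonseed meal = 2.88 kg, meat-and-bone meal = 0.3242 kg.
Objective = 0.22·0.4934 + 0.45·2.88 + 0.95·0.3242 = 1.7125.

R1.71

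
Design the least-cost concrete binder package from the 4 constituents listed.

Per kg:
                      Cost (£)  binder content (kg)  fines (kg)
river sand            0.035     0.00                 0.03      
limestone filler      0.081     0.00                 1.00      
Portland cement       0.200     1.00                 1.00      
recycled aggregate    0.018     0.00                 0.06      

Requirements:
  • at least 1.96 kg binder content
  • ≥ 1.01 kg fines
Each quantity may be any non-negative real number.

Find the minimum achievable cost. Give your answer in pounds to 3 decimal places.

£0.392

Set it up as a linear program. Let x1 = kg of river sand, x2 = kg of limestone filler, x3 = kg of Portland cement, x4 = kg of recycled aggregate.
Minimise 0.035x1 + 0.081x2 + 0.2x3 + 0.018x4 with:
  1x3 ≥ 1.96   (binder content)
  0.03x1 + 1x2 + 1x3 + 0.06x4 ≥ 1.01   (fines)
  x1, x2, x3, x4 ≥ 0.
The optimal basis is {Portland cement}; river sand, limestone filler, recycled aggregate drop out. There the binder content constraint is tight.
Solving gives x3 = 1.96.
Total cost: 0.2·1.96 = 0.39200.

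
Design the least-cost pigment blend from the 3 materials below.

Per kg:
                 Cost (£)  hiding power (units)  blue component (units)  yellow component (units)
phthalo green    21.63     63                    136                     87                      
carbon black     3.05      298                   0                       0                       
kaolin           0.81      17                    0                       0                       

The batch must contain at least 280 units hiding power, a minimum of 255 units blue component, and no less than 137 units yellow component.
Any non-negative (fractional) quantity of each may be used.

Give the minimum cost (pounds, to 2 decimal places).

This is a linear program. Let x1 = kg of phthalo green, x2 = kg of carbon black, x3 = kg of kaolin.
Minimise 21.63x1 + 3.05x2 + 0.81x3 with:
  63x1 + 298x2 + 17x3 ≥ 280   (hiding power)
  136x1 ≥ 255   (blue component)
  87x1 ≥ 137   (yellow component)
  x1, x2, x3 ≥ 0.
The minimum-cost mix takes nothing from kaolin — only phthalo green, carbon black. There the hiding power and blue component constraints are tight.
Solving gives x1 = 1.875, x2 = 0.5432.
Objective = 21.63·1.875 + 3.05·0.5432 = 42.2130.

£42.21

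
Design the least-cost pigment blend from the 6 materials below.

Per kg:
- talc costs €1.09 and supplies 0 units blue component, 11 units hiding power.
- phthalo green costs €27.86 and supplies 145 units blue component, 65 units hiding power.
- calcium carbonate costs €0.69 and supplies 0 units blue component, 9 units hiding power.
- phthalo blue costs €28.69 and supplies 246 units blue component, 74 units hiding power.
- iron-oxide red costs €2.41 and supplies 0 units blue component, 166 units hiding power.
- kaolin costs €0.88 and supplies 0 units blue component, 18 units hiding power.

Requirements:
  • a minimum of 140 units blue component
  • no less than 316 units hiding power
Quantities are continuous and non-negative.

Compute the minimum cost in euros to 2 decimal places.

€20.30

Let x1 = kg of talc, x2 = kg of phthalo green, x3 = kg of calcium carbonate, x4 = kg of phthalo blue, x5 = kg of iron-oxide red, x6 = kg of kaolin.
Minimise 1.09x1 + 27.86x2 + 0.69x3 + 28.69x4 + 2.41x5 + 0.88x6 with:
  145x2 + 246x4 ≥ 140   (blue component)
  11x1 + 65x2 + 9x3 + 74x4 + 166x5 + 18x6 ≥ 316   (hiding power)
  x1, x2, x3, x4, x5, x6 ≥ 0.
The minimum-cost mix takes nothing from talc, phthalo green, calcium carbonate, kaolin — only phthalo blue, iron-oxide red. There the blue component and hiding power constraints are tight.
Solving gives x4 = 0.5691, x5 = 1.65.
Hence cost = 28.69·0.5691 + 2.41·1.65 = €20.3040.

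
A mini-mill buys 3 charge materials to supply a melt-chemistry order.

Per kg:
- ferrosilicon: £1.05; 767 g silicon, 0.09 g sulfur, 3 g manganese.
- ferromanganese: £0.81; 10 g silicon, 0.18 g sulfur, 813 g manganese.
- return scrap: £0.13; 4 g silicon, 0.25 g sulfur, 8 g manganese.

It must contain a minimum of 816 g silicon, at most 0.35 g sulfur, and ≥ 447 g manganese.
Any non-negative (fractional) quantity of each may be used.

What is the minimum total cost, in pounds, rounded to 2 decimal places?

£1.55

Treat it as an LP. Let x1 = kg of ferrosilicon, x2 = kg of ferromanganese, x3 = kg of return scrap.
min 1.05x1 + 0.81x2 + 0.13x3 with:
  767x1 + 10x2 + 4x3 ≥ 816   (silicon)
  0.09x1 + 0.18x2 + 0.25x3 ≤ 0.35   (sulfur)
  3x1 + 813x2 + 8x3 ≥ 447   (manganese)
  x1, x2, x3 ≥ 0.
The cheapest feasible vertex uses only ferrosilicon, ferromanganese; return scrap is not used. There the silicon and manganese constraints are tight.
Solving gives x1 = 1.057, x2 = 0.5459.
Objective = 1.05·1.057 + 0.81·0.5459 = 1.5520.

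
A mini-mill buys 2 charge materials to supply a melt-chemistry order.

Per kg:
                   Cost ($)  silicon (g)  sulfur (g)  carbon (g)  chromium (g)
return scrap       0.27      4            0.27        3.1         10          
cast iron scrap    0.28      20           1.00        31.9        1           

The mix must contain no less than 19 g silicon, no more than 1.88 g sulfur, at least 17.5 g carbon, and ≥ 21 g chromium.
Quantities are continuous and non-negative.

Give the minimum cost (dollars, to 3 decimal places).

$0.704

This is a linear program. Let x1 = kg of return scrap, x2 = kg of cast iron scrap.
Minimize 0.27x1 + 0.28x2 with:
  4x1 + 20x2 ≥ 19   (silicon)
  0.27x1 + 1x2 ≤ 1.88   (sulfur)
  3.1x1 + 31.9x2 ≥ 17.5   (carbon)
  10x1 + 1x2 ≥ 21   (chromium)
  x1, x2 ≥ 0.
Both inputs are positive at the optimum. Binding constraints: silicon and chromium.
So return scrap = 2.046 kg, cast iron scrap = 0.5408 kg.
Cost = 0.27·2.046 + 0.28·0.5408 = 0.70384.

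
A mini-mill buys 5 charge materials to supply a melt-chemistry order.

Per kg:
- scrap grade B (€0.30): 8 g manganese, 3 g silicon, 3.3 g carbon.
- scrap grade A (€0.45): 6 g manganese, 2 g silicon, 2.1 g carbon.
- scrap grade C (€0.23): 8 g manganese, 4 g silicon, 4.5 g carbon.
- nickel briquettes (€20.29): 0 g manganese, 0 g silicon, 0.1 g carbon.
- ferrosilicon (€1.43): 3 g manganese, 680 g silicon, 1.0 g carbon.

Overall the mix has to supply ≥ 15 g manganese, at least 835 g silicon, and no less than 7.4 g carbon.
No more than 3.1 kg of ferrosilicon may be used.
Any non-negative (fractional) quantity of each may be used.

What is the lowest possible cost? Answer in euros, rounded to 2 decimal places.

€2.07

Set it up as a linear program. Let x1 = kg of scrap grade B, x2 = kg of scrap grade A, x3 = kg of scrap grade C, x4 = kg of nickel briquettes, x5 = kg of ferrosilicon.
min 0.3x1 + 0.45x2 + 0.23x3 + 20.29x4 + 1.43x5 with:
  8x1 + 6x2 + 8x3 + 3x5 ≥ 15   (manganese)
  3x1 + 2x2 + 4x3 + 680x5 ≥ 835   (silicon)
  3.3x1 + 2.1x2 + 4.5x3 + 0.1x4 + 1x5 ≥ 7.4   (carbon)
  x5 ≤ 3.1
  x1, x2, x3, x4, x5 ≥ 0.
At the optimum only scrap grade C, ferrosilicon are positive (scrap grade B, scrap grade A, nickel briquettes = 0). There the manganese and silicon constraints are tight.
That vertex is x3 = 1.418, x5 = 1.22.
Objective = 0.23·1.418 + 1.43·1.22 = 2.0707.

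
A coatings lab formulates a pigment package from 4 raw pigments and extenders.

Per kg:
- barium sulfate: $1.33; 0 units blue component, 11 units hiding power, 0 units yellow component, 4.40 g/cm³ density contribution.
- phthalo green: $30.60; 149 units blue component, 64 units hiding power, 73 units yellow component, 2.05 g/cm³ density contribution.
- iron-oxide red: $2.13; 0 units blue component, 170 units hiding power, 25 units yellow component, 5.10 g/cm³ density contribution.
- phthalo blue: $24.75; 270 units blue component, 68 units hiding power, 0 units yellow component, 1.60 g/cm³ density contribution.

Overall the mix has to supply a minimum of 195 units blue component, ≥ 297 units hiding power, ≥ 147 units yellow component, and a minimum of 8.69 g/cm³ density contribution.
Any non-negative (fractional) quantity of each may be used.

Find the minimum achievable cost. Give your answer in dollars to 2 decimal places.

Let x1 = kg of barium sulfate, x2 = kg of phthalo green, x3 = kg of iron-oxide red, x4 = kg of phthalo blue.
Minimise 1.33x1 + 30.6x2 + 2.13x3 + 24.75x4 subject to:
  149x2 + 270x4 ≥ 195   (blue component)
  11x1 + 64x2 + 170x3 + 68x4 ≥ 297   (hiding power)
  73x2 + 25x3 ≥ 147   (yellow component)
  4.4x1 + 2.05x2 + 5.1x3 + 1.6x4 ≥ 8.69   (density contribution)
  x1, x2, x3, x4 ≥ 0.
The cheapest feasible vertex uses only iron-oxide red, phthalo blue; barium sulfate, phthalo green are not used. There the blue component and yellow component constraints are tight.
Solving gives x3 = 5.88, x4 = 0.7222.
Hence cost = 2.13·5.88 + 24.75·0.7222 = $30.3989.

$30.40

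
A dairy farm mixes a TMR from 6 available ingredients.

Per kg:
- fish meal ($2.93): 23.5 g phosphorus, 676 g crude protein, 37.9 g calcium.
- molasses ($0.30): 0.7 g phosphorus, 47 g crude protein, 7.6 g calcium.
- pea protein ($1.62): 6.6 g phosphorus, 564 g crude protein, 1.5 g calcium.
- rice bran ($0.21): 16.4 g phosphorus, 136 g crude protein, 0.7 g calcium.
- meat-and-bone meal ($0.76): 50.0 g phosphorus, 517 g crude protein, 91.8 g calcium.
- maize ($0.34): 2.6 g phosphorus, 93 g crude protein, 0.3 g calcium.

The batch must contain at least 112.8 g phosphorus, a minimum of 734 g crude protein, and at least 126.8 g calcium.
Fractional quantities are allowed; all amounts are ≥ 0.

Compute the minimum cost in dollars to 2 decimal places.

$1.61

Let x1 = kg of fish meal, x2 = kg of molasses, x3 = kg of pea protein, x4 = kg of rice bran, x5 = kg of meat-and-bone meal, x6 = kg of maize.
min 2.93x1 + 0.3x2 + 1.62x3 + 0.21x4 + 0.76x5 + 0.34x6 s.t.:
  23.5x1 + 0.7x2 + 6.6x3 + 16.4x4 + 50x5 + 2.6x6 ≥ 112.8   (phosphorus)
  676x1 + 47x2 + 564x3 + 136x4 + 517x5 + 93x6 ≥ 734   (crude protein)
  37.9x1 + 7.6x2 + 1.5x3 + 0.7x4 + 91.8x5 + 0.3x6 ≥ 126.8   (calcium)
  x1, x2, x3, x4, x5, x6 ≥ 0.
The minimum-cost mix takes nothing from fish meal, molasses, pea protein, maize — only rice bran, meat-and-bone meal. Binding constraints: phosphorus and calcium.
So rice bran = 2.73 kg, meat-and-bone meal = 1.36 kg.
Objective = 0.21·2.73 + 0.76·1.36 = 1.6069.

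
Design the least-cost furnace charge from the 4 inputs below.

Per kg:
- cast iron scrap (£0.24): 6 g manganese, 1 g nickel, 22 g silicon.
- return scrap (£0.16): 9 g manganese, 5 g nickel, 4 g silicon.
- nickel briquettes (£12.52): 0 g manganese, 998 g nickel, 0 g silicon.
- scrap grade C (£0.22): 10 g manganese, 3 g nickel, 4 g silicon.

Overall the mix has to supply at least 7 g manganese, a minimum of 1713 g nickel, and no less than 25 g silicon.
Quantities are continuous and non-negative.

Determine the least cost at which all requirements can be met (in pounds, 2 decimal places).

This is a linear program. Let x1 = kg of cast iron scrap, x2 = kg of return scrap, x3 = kg of nickel briquettes, x4 = kg of scrap grade C.
min 0.24x1 + 0.16x2 + 12.52x3 + 0.22x4 s.t.:
  6x1 + 9x2 + 10x4 ≥ 7   (manganese)
  1x1 + 5x2 + 998x3 + 3x4 ≥ 1713   (nickel)
  22x1 + 4x2 + 4x4 ≥ 25   (silicon)
  x1, x2, x3, x4 ≥ 0.
The optimal basis is {cast iron scrap, return scrap, nickel briquettes}; scrap grade C drops out. The manganese, nickel, silicon requirements are met with equality.
So cast iron scrap = 1.132 kg, return scrap = 0.02299 kg, nickel briquettes = 1.715 kg.
Cost = 0.24·1.132 + 0.16·0.02299 + 12.52·1.715 = 21.7472.

£21.75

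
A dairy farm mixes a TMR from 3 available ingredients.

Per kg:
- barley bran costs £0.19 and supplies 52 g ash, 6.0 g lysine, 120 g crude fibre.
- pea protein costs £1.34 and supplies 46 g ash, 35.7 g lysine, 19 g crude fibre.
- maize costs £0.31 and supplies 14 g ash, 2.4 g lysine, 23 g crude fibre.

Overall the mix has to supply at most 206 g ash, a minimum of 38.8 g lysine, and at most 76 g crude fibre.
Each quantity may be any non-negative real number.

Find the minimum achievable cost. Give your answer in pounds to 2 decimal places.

£1.44

Let x1 = kg of barley bran, x2 = kg of pea protein, x3 = kg of maize.
min 0.19x1 + 1.34x2 + 0.31x3 subject to:
  52x1 + 46x2 + 14x3 ≤ 206   (ash)
  6x1 + 35.7x2 + 2.4x3 ≥ 38.8   (lysine)
  120x1 + 19x2 + 23x3 ≤ 76   (crude fibre)
  x1, x2, x3 ≥ 0.
At the optimum only barley bran, pea protein are positive (maize = 0). There the lysine and crude fibre constraints are tight.
Solving gives x1 = 0.4739, x2 = 1.007.
Hence cost = 0.19·0.4739 + 1.34·1.007 = £1.4394.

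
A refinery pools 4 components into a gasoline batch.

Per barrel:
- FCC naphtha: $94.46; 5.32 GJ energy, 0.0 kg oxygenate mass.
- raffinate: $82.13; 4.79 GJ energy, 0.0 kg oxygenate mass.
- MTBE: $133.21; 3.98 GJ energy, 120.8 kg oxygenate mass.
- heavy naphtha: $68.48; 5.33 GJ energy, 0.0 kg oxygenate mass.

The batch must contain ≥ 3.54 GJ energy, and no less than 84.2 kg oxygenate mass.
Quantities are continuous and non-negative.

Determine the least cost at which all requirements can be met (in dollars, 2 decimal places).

Let x1 = barrels of FCC naphtha, x2 = barrels of raffinate, x3 = barrels of MTBE, x4 = barrels of heavy naphtha.
Minimise 94.46x1 + 82.13x2 + 133.21x3 + 68.48x4 subject to:
  5.32x1 + 4.79x2 + 3.98x3 + 5.33x4 ≥ 3.54   (energy)
  120.8x3 ≥ 84.2   (oxygenate mass)
  x1, x2, x3, x4 ≥ 0.
The optimal basis is {MTBE, heavy naphtha}; FCC naphtha, raffinate drop out. Binding constraints: energy and oxygenate mass.
So MTBE = 0.697 barrels, heavy naphtha = 0.1437 barrels.
Total cost: 133.21·0.697 + 68.48·0.1437 = 102.6879.

$102.69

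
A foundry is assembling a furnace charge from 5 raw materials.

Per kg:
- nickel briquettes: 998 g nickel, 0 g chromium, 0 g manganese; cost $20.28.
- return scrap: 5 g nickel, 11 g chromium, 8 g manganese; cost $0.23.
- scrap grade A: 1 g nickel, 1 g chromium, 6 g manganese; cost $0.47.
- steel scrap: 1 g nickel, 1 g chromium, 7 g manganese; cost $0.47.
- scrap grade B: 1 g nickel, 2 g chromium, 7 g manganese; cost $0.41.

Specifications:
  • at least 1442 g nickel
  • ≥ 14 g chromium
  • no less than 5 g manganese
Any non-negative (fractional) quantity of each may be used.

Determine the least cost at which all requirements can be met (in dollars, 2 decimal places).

Let x1 = kg of nickel briquettes, x2 = kg of return scrap, x3 = kg of scrap grade A, x4 = kg of steel scrap, x5 = kg of scrap grade B.
min 20.28x1 + 0.23x2 + 0.47x3 + 0.47x4 + 0.41x5 subject to:
  998x1 + 5x2 + 1x3 + 1x4 + 1x5 ≥ 1442   (nickel)
  11x2 + 1x3 + 1x4 + 2x5 ≥ 14   (chromium)
  8x2 + 6x3 + 7x4 + 7x5 ≥ 5   (manganese)
  x1, x2, x3, x4, x5 ≥ 0.
At the optimum only nickel briquettes, return scrap are positive (scrap grade A, steel scrap, scrap grade B = 0). The nickel and chromium requirements are met with equality.
So nickel briquettes = 1.4385 kg, return scrap = 1.2727 kg.
Hence cost = 20.28·1.4385 + 0.23·1.2727 = $29.4655.

$29.47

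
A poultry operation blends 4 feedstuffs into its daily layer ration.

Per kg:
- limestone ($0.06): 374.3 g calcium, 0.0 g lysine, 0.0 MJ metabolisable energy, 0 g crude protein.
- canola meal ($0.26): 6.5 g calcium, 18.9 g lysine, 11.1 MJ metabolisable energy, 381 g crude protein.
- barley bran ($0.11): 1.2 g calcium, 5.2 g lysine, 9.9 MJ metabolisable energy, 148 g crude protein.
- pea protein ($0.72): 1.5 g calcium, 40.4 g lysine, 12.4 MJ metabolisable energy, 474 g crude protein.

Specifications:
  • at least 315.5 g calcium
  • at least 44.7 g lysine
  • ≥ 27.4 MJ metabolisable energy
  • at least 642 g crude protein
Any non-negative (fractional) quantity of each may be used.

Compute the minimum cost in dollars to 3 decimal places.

$0.669

Set it up as a linear program. Let x1 = kg of limestone, x2 = kg of canola meal, x3 = kg of barley bran, x4 = kg of pea protein.
Minimize 0.06x1 + 0.26x2 + 0.11x3 + 0.72x4 subject to:
  374.3x1 + 6.5x2 + 1.2x3 + 1.5x4 ≥ 315.5   (calcium)
  18.9x2 + 5.2x3 + 40.4x4 ≥ 44.7   (lysine)
  11.1x2 + 9.9x3 + 12.4x4 ≥ 27.4   (metabolisable energy)
  381x2 + 148x3 + 474x4 ≥ 642   (crude protein)
  x1, x2, x3, x4 ≥ 0.
The cheapest feasible vertex uses only limestone, canola meal, barley bran; pea protein is not used. The calcium, lysine, metabolisable energy requirements are met with equality.
Optimal quantities: limestone = 0.802099 kg, canola meal = 2.31896 kg, barley bran = 0.167633 kg.
Cost = 0.06·0.802099 + 0.26·2.31896 + 0.11·0.167633 = 0.669495.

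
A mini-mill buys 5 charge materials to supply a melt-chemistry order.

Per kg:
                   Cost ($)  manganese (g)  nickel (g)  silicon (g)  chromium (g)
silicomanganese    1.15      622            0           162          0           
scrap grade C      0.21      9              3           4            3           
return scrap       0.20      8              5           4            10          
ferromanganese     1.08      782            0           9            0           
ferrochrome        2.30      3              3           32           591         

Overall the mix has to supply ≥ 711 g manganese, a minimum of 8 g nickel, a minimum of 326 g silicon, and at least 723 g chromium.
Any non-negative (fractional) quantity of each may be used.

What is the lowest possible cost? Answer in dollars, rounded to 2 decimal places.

Treat it as an LP. Let x1 = kg of silicomanganese, x2 = kg of scrap grade C, x3 = kg of return scrap, x4 = kg of ferromanganese, x5 = kg of ferrochrome.
Minimize 1.15x1 + 0.21x2 + 0.2x3 + 1.08x4 + 2.3x5 with:
  622x1 + 9x2 + 8x3 + 782x4 + 3x5 ≥ 711   (manganese)
  3x2 + 5x3 + 3x5 ≥ 8   (nickel)
  162x1 + 4x2 + 4x3 + 9x4 + 32x5 ≥ 326   (silicon)
  3x2 + 10x3 + 591x5 ≥ 723   (chromium)
  x1, x2, x3, x4, x5 ≥ 0.
The cheapest feasible vertex uses only silicomanganese, return scrap, ferrochrome; scrap grade C, ferromanganese are not used. Binding constraints: nickel, silicon, chromium.
Solving gives x1 = 1.752, x3 = 0.8749, x5 = 1.209.
Cost = 1.15·1.752 + 0.2·0.8749 + 2.3·1.209 = 4.9705.

$4.97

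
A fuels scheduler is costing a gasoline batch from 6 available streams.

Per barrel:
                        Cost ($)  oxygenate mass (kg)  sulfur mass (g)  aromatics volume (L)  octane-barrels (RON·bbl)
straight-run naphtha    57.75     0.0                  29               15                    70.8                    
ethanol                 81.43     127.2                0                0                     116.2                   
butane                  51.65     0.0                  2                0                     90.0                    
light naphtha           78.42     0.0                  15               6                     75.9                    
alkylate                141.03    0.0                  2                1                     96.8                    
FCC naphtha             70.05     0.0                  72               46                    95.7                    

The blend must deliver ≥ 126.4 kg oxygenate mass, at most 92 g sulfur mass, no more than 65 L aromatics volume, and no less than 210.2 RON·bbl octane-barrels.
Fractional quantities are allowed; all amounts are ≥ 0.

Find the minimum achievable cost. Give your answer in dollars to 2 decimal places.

Let x1 = barrels of straight-run naphtha, x2 = barrels of ethanol, x3 = barrels of butane, x4 = barrels of light naphtha, x5 = barrels of alkylate, x6 = barrels of FCC naphtha.
min 57.75x1 + 81.43x2 + 51.65x3 + 78.42x4 + 141.03x5 + 70.05x6 subject to:
  127.2x2 ≥ 126.4   (oxygenate mass)
  29x1 + 2x3 + 15x4 + 2x5 + 72x6 ≤ 92   (sulfur mass)
  15x1 + 6x4 + 1x5 + 46x6 ≤ 65   (aromatics volume)
  70.8x1 + 116.2x2 + 90x3 + 75.9x4 + 96.8x5 + 95.7x6 ≥ 210.2   (octane-barrels)
  x1, x2, x3, x4, x5, x6 ≥ 0.
The minimum-cost mix takes nothing from straight-run naphtha, light naphtha, alkylate, FCC naphtha — only ethanol, butane. There the oxygenate mass and octane-barrels constraints are tight.
Solving gives x2 = 0.99371, x3 = 1.0526.
Total cost: 81.43·0.99371 + 51.65·1.0526 = 135.2846.

$135.28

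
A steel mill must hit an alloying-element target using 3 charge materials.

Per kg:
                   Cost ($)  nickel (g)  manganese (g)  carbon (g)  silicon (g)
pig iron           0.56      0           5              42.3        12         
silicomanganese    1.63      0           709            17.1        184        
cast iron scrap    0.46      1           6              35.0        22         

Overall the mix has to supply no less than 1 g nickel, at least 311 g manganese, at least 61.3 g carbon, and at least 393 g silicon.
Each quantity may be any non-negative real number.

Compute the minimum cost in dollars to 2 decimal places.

This is a linear program. Let x1 = kg of pig iron, x2 = kg of silicomanganese, x3 = kg of cast iron scrap.
Minimise 0.56x1 + 1.63x2 + 0.46x3 subject to:
  1x3 ≥ 1   (nickel)
  5x1 + 709x2 + 6x3 ≥ 311   (manganese)
  42.3x1 + 17.1x2 + 35x3 ≥ 61.3   (carbon)
  12x1 + 184x2 + 22x3 ≥ 393   (silicon)
  x1, x2, x3 ≥ 0.
The cheapest feasible vertex uses only silicomanganese, cast iron scrap; pig iron is not used. Binding constraints: nickel and silicon.
Optimal quantities: silicomanganese = 2.016 kg, cast iron scrap = 1 kg.
Total cost: 1.63·2.016 + 0.46·1 = 3.7461.

$3.75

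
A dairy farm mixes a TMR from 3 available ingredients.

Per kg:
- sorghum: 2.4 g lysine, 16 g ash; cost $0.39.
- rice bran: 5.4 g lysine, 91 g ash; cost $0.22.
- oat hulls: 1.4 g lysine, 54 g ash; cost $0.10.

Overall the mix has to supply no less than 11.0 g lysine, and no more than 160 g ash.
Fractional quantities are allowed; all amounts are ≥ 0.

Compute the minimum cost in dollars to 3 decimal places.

$0.751

Set it up as a linear program. Let x1 = kg of sorghum, x2 = kg of rice bran, x3 = kg of oat hulls.
Minimise 0.39x1 + 0.22x2 + 0.1x3 subject to:
  2.4x1 + 5.4x2 + 1.4x3 ≥ 11   (lysine)
  16x1 + 91x2 + 54x3 ≤ 160   (ash)
  x1, x2, x3 ≥ 0.
The cheapest feasible vertex uses only sorghum, rice bran; oat hulls is not used. The lysine and ash requirements are met with equality.
So sorghum = 1.0379 kg, rice bran = 1.5758 kg.
Objective = 0.39·1.0379 + 0.22·1.5758 = 0.75146.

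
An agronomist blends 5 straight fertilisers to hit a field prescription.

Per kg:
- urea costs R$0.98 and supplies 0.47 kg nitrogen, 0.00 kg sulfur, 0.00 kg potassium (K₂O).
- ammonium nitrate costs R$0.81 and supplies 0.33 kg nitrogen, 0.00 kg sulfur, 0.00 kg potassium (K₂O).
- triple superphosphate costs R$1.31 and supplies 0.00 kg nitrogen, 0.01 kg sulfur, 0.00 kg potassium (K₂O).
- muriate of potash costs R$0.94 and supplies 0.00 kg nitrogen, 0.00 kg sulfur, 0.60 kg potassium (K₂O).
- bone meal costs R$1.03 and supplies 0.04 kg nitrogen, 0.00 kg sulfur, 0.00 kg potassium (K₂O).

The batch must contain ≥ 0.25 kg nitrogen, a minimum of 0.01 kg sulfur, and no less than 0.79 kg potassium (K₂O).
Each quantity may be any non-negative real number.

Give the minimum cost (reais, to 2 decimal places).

R$3.07

This is a linear program. Let x1 = kg of urea, x2 = kg of ammonium nitrate, x3 = kg of triple superphosphate, x4 = kg of muriate of potash, x5 = kg of bone meal.
Minimise 0.98x1 + 0.81x2 + 1.31x3 + 0.94x4 + 1.03x5 subject to:
  0.47x1 + 0.33x2 + 0.04x5 ≥ 0.25   (nitrogen)
  0.01x3 ≥ 0.01   (sulfur)
  0.6x4 ≥ 0.79   (potassium (K₂O))
  x1, x2, x3, x4, x5 ≥ 0.
The minimum-cost mix takes nothing from ammonium nitrate, bone meal — only urea, triple superphosphate, muriate of potash. The nitrogen, sulfur, potassium (K₂O) requirements are met with equality.
Optimal quantities: urea = 0.5319 kg, triple superphosphate = 1 kg, muriate of potash = 1.317 kg.
Hence cost = 0.98·0.5319 + 1.31·1 + 0.94·1.317 = R$3.0692.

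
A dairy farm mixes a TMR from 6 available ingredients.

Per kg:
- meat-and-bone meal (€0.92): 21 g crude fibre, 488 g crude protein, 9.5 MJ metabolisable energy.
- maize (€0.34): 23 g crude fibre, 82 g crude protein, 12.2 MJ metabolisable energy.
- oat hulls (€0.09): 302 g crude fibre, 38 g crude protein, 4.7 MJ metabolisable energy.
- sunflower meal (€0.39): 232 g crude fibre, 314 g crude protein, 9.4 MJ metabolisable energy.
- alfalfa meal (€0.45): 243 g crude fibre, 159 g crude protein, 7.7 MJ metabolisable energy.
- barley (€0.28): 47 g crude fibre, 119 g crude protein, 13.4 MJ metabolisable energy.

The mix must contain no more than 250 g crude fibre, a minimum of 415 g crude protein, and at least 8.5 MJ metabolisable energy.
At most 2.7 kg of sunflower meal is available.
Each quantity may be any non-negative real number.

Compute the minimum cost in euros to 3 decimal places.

€0.568

Let x1 = kg of meat-and-bone meal, x2 = kg of maize, x3 = kg of oat hulls, x4 = kg of sunflower meal, x5 = kg of alfalfa meal, x6 = kg of barley.
Minimize 0.92x1 + 0.34x2 + 0.09x3 + 0.39x4 + 0.45x5 + 0.28x6 with:
  21x1 + 23x2 + 302x3 + 232x4 + 243x5 + 47x6 ≤ 250   (crude fibre)
  488x1 + 82x2 + 38x3 + 314x4 + 159x5 + 119x6 ≥ 415   (crude protein)
  9.5x1 + 12.2x2 + 4.7x3 + 9.4x4 + 7.7x5 + 13.4x6 ≥ 8.5   (metabolisable energy)
  x4 ≤ 2.7
  x1, x2, x3, x4, x5, x6 ≥ 0.
The minimum-cost mix takes nothing from maize, oat hulls, alfalfa meal, barley — only meat-and-bone meal, sunflower meal. Binding constraints: crude fibre and crude protein.
That vertex is x1 = 0.1668, x4 = 1.062.
Total cost: 0.92·0.1668 + 0.39·1.062 = 0.56764.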